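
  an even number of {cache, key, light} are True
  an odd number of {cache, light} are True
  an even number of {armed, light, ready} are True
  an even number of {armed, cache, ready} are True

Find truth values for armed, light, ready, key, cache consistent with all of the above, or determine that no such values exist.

Unsatisfiable — no assignment works.

Adding constraints 2, 3, 4 mod 2: every variable appears an even number of times on the left, so the left side is 0.
But the right sides sum to 1 (mod 2). 0 ≠ 1 — the system is inconsistent.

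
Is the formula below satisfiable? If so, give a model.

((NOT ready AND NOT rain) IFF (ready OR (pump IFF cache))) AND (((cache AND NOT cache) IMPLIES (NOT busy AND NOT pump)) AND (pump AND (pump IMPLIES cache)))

cache = True, ready = False, pump = True, busy = True, rain = False

  (NOT ready AND NOT rain) IFF (ready OR (pump IFF cache)) = True
    NOT ready AND NOT rain = True
      NOT ready = True
      NOT rain = True
    ready OR (pump IFF cache) = True
      pump IFF cache = True
  ((cache AND NOT cache) IMPLIES (NOT busy AND NOT pump)) AND (pump AND (pump IMPLIES cache)) = True
    (cache AND NOT cache) IMPLIES (NOT busy AND NOT pump) = True
      cache AND NOT cache = False
        NOT cache = False
      NOT busy AND NOT pump = False
        NOT busy = False
        NOT pump = False
    pump AND (pump IMPLIES cache) = True
      pump IMPLIES cache = True
Both conjuncts True, so the formula holds.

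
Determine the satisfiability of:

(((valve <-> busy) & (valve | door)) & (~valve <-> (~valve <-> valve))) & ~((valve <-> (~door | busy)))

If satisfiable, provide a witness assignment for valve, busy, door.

Case valve = True: the formula simplifies to busy & ~((~door | busy)).
  busy = True: the conjunct ~((~door | busy)) becomes ~((~door | True)) = False.
  busy = False: the conjunct busy is False.
Case valve = False: the conjunct ~valve <-> (~valve <-> valve) becomes ~False <-> (True <-> False) = False.
Both cases fail — unsatisfiable.

The formula is unsatisfiable.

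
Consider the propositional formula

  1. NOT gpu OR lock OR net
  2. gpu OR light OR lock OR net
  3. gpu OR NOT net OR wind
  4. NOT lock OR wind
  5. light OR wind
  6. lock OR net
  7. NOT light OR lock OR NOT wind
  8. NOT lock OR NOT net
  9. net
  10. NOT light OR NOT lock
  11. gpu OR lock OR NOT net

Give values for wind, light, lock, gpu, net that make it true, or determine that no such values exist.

Unit clause (net) forces net = True.
In (NOT lock OR NOT net) only NOT lock is left, so lock = False.
In (gpu OR lock OR NOT net) only gpu is left, so gpu = True.
Set wind = True.
  then (NOT light OR lock OR NOT wind) forces light = False.
All clauses satisfied.

wind: True; light: False; lock: False; gpu: True; net: True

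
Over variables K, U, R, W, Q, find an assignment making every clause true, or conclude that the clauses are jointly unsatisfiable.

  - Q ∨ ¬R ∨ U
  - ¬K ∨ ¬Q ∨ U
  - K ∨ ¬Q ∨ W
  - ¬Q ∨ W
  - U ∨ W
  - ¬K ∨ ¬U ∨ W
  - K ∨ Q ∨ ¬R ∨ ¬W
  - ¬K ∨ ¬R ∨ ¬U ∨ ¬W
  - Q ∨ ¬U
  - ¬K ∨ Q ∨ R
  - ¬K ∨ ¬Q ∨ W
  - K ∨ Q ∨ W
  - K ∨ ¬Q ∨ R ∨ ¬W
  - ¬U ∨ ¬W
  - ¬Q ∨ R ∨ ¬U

Set K = False.
Try U = True:
  (Q ∨ ¬U) forces Q = True.
  (K ∨ ¬Q ∨ W) forces W = True.
  clause (¬U ∨ ¬W) is falsified — backtrack.
So U = False.
  then (U ∨ W) forces W = True.
Set R = False.
  then (K ∨ ¬Q ∨ R ∨ ¬W) forces Q = False.
All clauses satisfied.

K = False, U = False, R = False, W = True, Q = False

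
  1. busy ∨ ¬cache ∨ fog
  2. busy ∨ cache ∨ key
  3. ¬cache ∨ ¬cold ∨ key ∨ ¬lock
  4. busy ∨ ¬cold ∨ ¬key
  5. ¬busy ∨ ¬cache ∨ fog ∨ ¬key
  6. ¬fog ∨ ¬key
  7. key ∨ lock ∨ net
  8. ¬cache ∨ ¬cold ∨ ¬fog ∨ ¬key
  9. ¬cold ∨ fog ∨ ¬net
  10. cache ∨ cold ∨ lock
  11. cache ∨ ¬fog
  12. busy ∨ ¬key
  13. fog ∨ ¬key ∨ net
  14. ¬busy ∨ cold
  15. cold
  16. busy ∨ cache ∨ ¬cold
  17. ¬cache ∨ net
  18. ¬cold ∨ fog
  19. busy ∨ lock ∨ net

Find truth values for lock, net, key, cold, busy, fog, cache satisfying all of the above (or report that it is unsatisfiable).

lock = False, net = True, key = False, cold = True, busy = True, fog = True, cache = True

Unit clause (cold) forces cold = True.
In (¬cold ∨ fog) only fog is left, so fog = True.
In (¬fog ∨ ¬key) only ¬key is left, so key = False.
In (cache ∨ ¬fog) only cache is left, so cache = True.
In (¬cache ∨ net) only net is left, so net = True.
In (¬cache ∨ ¬cold ∨ key ∨ ¬lock) only ¬lock is left, so lock = False.
Set busy = True.
All clauses satisfied.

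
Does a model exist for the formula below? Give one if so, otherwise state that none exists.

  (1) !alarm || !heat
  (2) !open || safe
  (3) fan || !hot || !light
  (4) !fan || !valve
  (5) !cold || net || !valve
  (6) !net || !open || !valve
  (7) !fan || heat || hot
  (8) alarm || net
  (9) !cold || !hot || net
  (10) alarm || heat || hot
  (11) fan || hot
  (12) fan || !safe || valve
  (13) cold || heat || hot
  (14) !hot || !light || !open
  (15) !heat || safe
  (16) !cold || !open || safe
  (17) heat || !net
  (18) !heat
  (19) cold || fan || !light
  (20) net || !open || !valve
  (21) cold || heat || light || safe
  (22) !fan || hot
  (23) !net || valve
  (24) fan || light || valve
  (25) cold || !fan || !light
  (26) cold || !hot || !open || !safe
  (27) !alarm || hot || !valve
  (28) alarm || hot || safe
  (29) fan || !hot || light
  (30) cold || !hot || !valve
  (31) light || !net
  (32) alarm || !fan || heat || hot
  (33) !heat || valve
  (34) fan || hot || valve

alarm: True, cold: False, light: False, heat: False, fan: True, hot: True, safe: True, valve: False, open: False, net: False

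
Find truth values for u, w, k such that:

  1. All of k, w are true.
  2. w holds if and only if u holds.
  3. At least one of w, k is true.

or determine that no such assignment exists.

u: True, w: True, k: True

  (1) {k, w}: all 2 true ✓
  (2) w=T, u=T — same ✓
  (3) {w, k}: 2 true — at least one ✓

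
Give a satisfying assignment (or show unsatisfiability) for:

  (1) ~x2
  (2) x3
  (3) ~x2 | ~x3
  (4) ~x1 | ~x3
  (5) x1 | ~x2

Unit clause (~x2) forces x2 = False.
Unit clause (x3) forces x3 = True.
In (~x1 | ~x3) only ~x1 is left, so x1 = False.
Check each clause:
  (~x2): ~x2 holds.
  (x3): x3 holds.
  (~x2 | ~x3): ~x2 holds.
  (~x1 | ~x3): ~x1 holds.
  (x1 | ~x2): ~x2 holds.
All clauses satisfied.

x1 = False, x2 = False, x3 = True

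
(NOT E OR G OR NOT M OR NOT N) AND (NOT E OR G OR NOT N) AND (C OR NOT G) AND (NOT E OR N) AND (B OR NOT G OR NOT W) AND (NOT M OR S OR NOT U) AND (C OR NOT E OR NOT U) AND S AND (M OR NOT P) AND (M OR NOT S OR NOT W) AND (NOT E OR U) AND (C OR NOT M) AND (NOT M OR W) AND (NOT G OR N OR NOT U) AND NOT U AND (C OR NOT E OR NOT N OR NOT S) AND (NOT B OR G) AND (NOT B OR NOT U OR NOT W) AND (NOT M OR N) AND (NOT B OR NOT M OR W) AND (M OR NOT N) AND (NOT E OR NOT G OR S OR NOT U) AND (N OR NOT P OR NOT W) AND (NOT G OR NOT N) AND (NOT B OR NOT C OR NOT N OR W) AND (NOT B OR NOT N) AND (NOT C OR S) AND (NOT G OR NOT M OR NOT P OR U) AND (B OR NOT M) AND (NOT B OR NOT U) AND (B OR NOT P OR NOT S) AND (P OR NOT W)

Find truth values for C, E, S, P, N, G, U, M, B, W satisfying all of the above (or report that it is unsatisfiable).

C=T; E=F; S=T; P=F; N=F; G=T; U=F; M=F; B=T; W=F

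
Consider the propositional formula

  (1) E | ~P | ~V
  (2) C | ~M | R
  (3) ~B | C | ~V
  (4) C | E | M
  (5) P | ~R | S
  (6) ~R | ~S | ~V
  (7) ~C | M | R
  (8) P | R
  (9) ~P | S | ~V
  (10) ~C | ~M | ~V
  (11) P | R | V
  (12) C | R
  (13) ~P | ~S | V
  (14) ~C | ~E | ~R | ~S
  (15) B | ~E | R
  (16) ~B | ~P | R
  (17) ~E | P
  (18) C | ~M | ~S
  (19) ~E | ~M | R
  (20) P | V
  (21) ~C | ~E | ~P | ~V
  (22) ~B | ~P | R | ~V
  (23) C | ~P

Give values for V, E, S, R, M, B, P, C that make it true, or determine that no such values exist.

Set V = False.
  then (P | V) forces P = True.
  then (C | ~P) forces C = True.
  then (~P | ~S | V) forces S = False.
Set E = True.
Set R = True.
Set M = True.
Set B = True.
All clauses satisfied.

V: False, E: True, S: False, R: True, M: True, B: True, P: True, C: True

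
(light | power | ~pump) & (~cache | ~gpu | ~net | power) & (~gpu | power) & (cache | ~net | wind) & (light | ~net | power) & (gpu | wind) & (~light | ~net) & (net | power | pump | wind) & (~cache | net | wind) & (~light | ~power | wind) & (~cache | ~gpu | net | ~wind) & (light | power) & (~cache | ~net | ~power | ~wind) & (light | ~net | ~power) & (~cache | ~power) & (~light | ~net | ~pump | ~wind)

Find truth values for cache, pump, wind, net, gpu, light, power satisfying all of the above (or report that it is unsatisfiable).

Set cache = False.
Set pump = True.
Set wind = True.
Try net = True:
  (~light | ~net) forces light = False.
  (light | power | ~pump) forces power = True.
  clause (light | ~net | ~power) is falsified — backtrack.
So net = False.
Set gpu = True.
  then (~gpu | power) forces power = True.
Set light = True.
All clauses satisfied.

cache: False, pump: True, wind: True, net: False, gpu: True, light: True, power: True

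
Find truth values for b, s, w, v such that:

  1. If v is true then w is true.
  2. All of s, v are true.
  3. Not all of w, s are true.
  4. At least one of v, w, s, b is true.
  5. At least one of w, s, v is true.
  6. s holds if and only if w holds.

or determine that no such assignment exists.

The formula is unsatisfiable.

Case s = True:
  (2) forces v = True.
  (1) with v=T forces w = True.
  Constraint (3) is violated (w=T, s=T) — contradiction.
Case s = False:
  Constraint (2) is violated (s=F) — contradiction.
Both cases fail — unsatisfiable.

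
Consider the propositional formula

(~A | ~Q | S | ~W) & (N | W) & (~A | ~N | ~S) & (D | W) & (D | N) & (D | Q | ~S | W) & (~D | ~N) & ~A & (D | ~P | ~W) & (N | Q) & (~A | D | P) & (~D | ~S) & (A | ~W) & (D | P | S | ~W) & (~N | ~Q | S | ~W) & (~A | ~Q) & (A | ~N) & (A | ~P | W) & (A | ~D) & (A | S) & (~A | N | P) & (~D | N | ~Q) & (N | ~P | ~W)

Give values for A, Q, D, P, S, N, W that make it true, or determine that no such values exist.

UNSATISFIABLE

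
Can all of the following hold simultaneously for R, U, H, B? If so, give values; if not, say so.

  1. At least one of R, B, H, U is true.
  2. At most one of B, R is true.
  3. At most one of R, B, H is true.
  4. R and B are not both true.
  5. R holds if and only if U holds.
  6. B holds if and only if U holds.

R=F, U=F, H=T, B=F

  (1) {R, B, H, U}: 1 true — at least one ✓
  (2) {B, R}: 0 true — at most one ✓
  (3) {R, B, H}: 1 true — at most one ✓
  (4) R=F, B=F — not both ✓
  (5) R=F, U=F — same ✓
  (6) B=F, U=F — same ✓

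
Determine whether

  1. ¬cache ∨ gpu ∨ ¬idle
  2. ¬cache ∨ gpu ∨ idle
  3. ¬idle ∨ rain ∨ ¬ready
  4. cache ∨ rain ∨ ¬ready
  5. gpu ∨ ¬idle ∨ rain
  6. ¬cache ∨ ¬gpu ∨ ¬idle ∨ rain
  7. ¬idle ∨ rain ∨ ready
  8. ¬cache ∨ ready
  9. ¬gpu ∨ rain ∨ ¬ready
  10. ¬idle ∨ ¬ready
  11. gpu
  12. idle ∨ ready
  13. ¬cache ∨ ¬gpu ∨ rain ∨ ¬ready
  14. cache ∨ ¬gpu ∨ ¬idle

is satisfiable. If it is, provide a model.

idle = False, ready = True, rain = True, gpu = True, cache = False

Unit clause (gpu) forces gpu = True.
Try idle = True:
  (¬idle ∨ ¬ready) forces ready = False.
  (¬idle ∨ rain ∨ ready) forces rain = True.
  (¬cache ∨ ready) forces cache = False.
  clause (cache ∨ ¬gpu ∨ ¬idle) is falsified — backtrack.
So idle = False.
  then (idle ∨ ready) forces ready = True.
  then (¬gpu ∨ rain ∨ ¬ready) forces rain = True.
Set cache = False.
All clauses satisfied.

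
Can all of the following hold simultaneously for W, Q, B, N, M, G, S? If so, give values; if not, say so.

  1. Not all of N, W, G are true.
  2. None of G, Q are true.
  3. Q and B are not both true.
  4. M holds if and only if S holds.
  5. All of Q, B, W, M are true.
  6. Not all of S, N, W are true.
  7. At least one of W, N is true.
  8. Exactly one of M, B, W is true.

The formula is unsatisfiable.

Case Q = True:
  Constraint (2) is violated (Q=T) — contradiction.
Case Q = False:
  Constraint (5) is violated (Q=F) — contradiction.
Both cases fail — unsatisfiable.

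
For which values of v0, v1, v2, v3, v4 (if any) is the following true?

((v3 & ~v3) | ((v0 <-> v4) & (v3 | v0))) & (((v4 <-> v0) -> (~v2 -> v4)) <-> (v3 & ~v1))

v0=F, v1=F, v2=T, v3=T, v4=F

  (v3 & ~v3) | ((v0 <-> v4) & (v3 | v0)) = True
    v3 & ~v3 = False
      ~v3 = False
    (v0 <-> v4) & (v3 | v0) = True
      v0 <-> v4 = True
      v3 | v0 = True
  ((v4 <-> v0) -> (~v2 -> v4)) <-> (v3 & ~v1) = True
    (v4 <-> v0) -> (~v2 -> v4) = True
      v4 <-> v0 = True
      ~v2 -> v4 = True
        ~v2 = False
    v3 & ~v1 = True
      ~v1 = True
Both conjuncts True, so the formula holds.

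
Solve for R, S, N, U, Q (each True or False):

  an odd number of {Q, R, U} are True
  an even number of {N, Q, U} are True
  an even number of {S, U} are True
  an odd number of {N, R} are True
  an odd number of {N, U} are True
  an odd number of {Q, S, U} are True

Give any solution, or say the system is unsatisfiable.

R = False, S = False, N = True, U = False, Q = True

{Q, R, U}: 1 true → odd ✓
{N, Q, U}: 2 true → even ✓
{S, U}: 0 true → even ✓
{N, R}: 1 true → odd ✓
{N, U}: 1 true → odd ✓
{Q, S, U}: 1 true → odd ✓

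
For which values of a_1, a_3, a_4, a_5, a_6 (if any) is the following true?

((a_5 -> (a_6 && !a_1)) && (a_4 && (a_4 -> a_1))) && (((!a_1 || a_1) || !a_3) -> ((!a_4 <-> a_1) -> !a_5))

a_1: True, a_3: False, a_4: True, a_5: False, a_6: True

  (a_5 -> (a_6 && !a_1)) && (a_4 && (a_4 -> a_1)) = True
    a_5 -> (a_6 && !a_1) = True
      a_6 && !a_1 = False
        !a_1 = False
    a_4 && (a_4 -> a_1) = True
      a_4 -> a_1 = True
  ((!a_1 || a_1) || !a_3) -> ((!a_4 <-> a_1) -> !a_5) = True
    (!a_1 || a_1) || !a_3 = True
      !a_1 || a_1 = True
        !a_1 = False
      !a_3 = True
    (!a_4 <-> a_1) -> !a_5 = True
      !a_4 <-> a_1 = False
        !a_4 = False
      !a_5 = True
Both conjuncts True, so the formula holds.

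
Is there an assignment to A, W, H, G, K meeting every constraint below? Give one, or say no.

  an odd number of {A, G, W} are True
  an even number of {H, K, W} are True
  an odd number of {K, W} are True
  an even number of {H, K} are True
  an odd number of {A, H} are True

A = False, W = False, H = True, G = True, K = True

{A, G, W}: 1 true → odd ✓
{H, K, W}: 2 true → even ✓
{K, W}: 1 true → odd ✓
{H, K}: 2 true → even ✓
{A, H}: 1 true → odd ✓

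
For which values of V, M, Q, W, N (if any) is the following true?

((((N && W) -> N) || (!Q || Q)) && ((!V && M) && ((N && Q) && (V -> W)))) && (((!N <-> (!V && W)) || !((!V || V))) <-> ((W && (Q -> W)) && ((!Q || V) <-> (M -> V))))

Case V = True: the conjunct !V is False.
Case V = False: the formula simplifies to ((((N && W) -> N) || (!Q || Q)) && (M && (N && Q))) && ((!N <-> W) <-> ((W && (Q -> W)) && (!Q <-> !M))).
  Q = True: simplifies to (M && N) && ((!N <-> W) <-> ((W && W) && M)).
    M = True: simplifies to N && ((!N <-> W) <-> (W && W)).
      N = True: simplifies to !W <-> (W && W).
        W = True: this becomes !True <-> (True && True) = False.
        W = False: this becomes !False <-> (False && False) = False.
      N = False: the conjunct N is False.
    M = False: the conjunct M is False.
  Q = False: the conjunct Q is False.
Both cases fail — unsatisfiable.

Unsatisfiable — no assignment works.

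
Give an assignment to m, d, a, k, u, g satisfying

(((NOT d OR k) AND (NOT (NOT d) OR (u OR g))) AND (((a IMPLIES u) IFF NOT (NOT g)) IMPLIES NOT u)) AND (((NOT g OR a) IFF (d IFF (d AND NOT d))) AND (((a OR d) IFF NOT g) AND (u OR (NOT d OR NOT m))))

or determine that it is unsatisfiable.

m: False, d: False, a: True, k: True, u: True, g: False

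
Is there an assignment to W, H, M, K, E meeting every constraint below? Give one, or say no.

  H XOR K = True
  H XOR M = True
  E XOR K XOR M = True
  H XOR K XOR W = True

W=F, H=F, M=T, K=T, E=T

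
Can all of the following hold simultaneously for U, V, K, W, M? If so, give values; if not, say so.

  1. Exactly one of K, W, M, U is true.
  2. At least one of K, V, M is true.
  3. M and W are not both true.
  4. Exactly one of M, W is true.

U: False, V: True, K: False, W: False, M: True

  (1) {K, W, M, U}: 1 true — exactly one ✓
  (2) {K, V, M}: 2 true — at least one ✓
  (3) M=T, W=F — not both ✓
  (4) {M, W}: 1 true — exactly one ✓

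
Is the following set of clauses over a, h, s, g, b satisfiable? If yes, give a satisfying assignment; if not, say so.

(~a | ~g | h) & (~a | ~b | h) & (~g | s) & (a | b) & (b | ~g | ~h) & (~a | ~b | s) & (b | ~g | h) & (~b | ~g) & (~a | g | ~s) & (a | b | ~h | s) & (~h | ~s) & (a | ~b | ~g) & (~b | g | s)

Set a = True.
Set h = True.
  then (~h | ~s) forces s = False.
  then (~g | s) forces g = False.
  then (~a | ~b | s) forces b = False.
All clauses satisfied.

a: True, h: True, s: False, g: False, b: False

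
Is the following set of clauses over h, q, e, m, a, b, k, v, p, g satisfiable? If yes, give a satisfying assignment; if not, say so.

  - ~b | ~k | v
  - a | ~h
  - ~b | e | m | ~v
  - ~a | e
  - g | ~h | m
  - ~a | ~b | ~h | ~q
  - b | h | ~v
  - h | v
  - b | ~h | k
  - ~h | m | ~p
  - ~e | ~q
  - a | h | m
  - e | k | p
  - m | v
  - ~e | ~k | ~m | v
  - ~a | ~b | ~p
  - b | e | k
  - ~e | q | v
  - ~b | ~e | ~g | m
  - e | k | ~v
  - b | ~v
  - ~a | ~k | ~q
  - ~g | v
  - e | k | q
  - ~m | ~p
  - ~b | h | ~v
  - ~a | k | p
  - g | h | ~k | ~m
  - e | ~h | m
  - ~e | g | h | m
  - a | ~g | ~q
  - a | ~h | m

Try h = False:
  (h | v) forces v = True.
  (b | h | ~v) forces b = True.
  clause (~b | h | ~v) is falsified — backtrack.
So h = True.
  then (a | ~h) forces a = True.
  then (~a | e) forces e = True.
  then (~e | ~q) forces q = False.
  then (~e | q | v) forces v = True.
  then (b | ~v) forces b = True.
  then (~a | ~b | ~p) forces p = False.
  then (~a | k | p) forces k = True.
Try m = False:
  (g | ~h | m) forces g = True.
  clause (~b | ~e | ~g | m) is falsified — backtrack.
So m = True.
Set g = True.
All clauses satisfied.

h=T, q=F, e=T, m=T, a=T, b=T, k=T, v=T, p=F, g=T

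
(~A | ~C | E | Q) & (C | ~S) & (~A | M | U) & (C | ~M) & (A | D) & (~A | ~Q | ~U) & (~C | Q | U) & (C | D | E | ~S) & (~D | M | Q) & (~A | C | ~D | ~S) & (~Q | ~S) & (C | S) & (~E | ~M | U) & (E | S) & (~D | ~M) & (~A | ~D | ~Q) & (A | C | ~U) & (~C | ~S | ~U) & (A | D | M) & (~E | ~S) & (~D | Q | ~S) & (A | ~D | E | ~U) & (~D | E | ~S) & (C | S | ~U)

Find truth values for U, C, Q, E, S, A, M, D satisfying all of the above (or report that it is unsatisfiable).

Set U = True.
Set C = True.
  then (~C | ~S | ~U) forces S = False.
  then (E | S) forces E = True.
Set Q = True.
  then (~A | ~Q | ~U) forces A = False.
  then (A | D) forces D = True.
  then (~D | ~M) forces M = False.
All clauses satisfied.

U = True, C = True, Q = True, E = True, S = False, A = False, M = False, D = True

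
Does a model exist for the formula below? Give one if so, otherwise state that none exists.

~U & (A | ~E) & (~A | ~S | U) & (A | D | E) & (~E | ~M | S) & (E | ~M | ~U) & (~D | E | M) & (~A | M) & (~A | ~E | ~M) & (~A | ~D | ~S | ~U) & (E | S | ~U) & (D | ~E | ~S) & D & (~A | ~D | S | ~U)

Unit clause (~U) forces U = False.
Unit clause (D) forces D = True.
Try M = False:
  (~D | E | M) forces E = True.
  (A | ~E) forces A = True.
  clause (~A | M) is falsified — backtrack.
So M = True.
Set E = False.
Set A = True.
  then (~A | ~S | U) forces S = False.
All clauses satisfied.

M = True, E = False, A = True, D = True, U = False, S = False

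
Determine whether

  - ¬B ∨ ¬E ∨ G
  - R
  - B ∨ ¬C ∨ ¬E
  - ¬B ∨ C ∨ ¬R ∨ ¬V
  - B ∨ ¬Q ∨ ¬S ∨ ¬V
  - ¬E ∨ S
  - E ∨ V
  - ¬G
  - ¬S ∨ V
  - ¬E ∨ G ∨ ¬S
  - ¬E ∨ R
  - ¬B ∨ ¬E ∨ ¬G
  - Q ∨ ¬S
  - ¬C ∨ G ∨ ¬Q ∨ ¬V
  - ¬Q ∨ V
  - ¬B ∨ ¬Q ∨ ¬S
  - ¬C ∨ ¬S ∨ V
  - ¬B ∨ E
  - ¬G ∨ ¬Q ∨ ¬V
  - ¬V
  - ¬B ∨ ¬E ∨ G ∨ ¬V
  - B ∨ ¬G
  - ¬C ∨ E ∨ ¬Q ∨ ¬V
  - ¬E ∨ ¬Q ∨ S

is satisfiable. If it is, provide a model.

Case V = True:
  Clause (¬V) is falsified — contradiction.
Case V = False:
  (R) forces R = True.
  (E ∨ V) forces E = True.
  (¬E ∨ S) forces S = True.
  Clause (¬S ∨ V) is falsified — contradiction.
Both cases fail, so the formula is unsatisfiable.

The formula is unsatisfiable.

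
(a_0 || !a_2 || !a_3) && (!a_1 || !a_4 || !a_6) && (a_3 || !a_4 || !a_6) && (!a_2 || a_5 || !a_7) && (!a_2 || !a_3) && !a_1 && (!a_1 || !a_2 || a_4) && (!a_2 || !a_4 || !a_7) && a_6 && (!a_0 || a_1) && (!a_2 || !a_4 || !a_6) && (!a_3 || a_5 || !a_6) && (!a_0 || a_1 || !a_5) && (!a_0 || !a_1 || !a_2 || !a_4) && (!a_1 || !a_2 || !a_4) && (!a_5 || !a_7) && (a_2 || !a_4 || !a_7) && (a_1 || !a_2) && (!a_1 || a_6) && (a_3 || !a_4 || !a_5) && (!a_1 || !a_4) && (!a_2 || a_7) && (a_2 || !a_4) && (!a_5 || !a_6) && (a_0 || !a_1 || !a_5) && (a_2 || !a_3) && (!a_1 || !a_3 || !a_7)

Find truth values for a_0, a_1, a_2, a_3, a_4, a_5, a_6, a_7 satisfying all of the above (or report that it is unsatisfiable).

a_0=F; a_1=F; a_2=F; a_3=F; a_4=F; a_5=F; a_6=T; a_7=F

Unit clause (!a_1) forces a_1 = False.
Unit clause (a_6) forces a_6 = True.
In (!a_0 || a_1) only !a_0 is left, so a_0 = False.
In (a_1 || !a_2) only !a_2 is left, so a_2 = False.
In (a_2 || !a_4) only !a_4 is left, so a_4 = False.
In (!a_5 || !a_6) only !a_5 is left, so a_5 = False.
In (a_2 || !a_3) only !a_3 is left, so a_3 = False.
Set a_7 = False.
All clauses satisfied.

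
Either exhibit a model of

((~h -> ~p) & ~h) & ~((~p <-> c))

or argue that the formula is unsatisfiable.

p = False, h = False, c = False

  (~h -> ~p) & ~h = True
    ~h -> ~p = True
      ~h = True
      ~p = True
    ~h = True
  ~((~p <-> c)) = True
    ~p <-> c = False
      ~p = True
Both conjuncts True, so the formula holds.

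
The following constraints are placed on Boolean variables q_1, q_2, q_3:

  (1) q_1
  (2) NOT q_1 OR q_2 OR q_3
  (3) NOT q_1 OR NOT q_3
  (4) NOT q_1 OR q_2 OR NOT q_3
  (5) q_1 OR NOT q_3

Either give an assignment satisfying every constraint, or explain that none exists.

q_1 = True, q_2 = True, q_3 = False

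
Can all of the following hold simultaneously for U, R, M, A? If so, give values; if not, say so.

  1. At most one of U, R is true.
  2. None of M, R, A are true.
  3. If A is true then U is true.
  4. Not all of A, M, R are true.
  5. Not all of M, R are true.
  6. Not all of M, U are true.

U = False, R = False, M = False, A = False

  (1) {U, R}: 0 true — at most one ✓
  (2) {M, R, A}: 0 true — none ✓
  (3) A=F ⇒ U: vacuous ✓
  (4) {A, M, R}: 0/3 true — not all ✓
  (5) {M, R}: 0/2 true — not all ✓
  (6) {M, U}: 0/2 true — not all ✓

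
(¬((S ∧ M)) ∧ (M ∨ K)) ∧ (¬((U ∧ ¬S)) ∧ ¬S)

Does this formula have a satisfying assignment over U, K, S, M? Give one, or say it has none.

U = False, K = False, S = False, M = True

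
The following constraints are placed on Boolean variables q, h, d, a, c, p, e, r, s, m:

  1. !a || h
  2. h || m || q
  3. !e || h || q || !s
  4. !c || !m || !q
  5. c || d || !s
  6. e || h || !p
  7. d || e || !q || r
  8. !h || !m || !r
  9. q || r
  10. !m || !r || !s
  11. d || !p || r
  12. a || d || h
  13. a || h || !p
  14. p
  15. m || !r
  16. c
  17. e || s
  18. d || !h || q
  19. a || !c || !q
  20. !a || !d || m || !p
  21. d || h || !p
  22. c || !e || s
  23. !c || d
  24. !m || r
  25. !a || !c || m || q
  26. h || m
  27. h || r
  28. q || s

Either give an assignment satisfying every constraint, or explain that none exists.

Case r = True:
  (p) forces p = True.
  (m || !r) forces m = True.
  (!h || !m || !r) forces h = False.
  (!a || h) forces a = False.
  Clause (a || h || !p) is falsified — contradiction.
Case r = False:
  (q || r) forces q = True.
  (p) forces p = True.
  (d || !p || r) forces d = True.
  (c) forces c = True.
  (!c || !m || !q) forces m = False.
  (a || !c || !q) forces a = True.
  Clause (!a || !d || m || !p) is falsified — contradiction.
Both cases fail, so the formula is unsatisfiable.

UNSATISFIABLE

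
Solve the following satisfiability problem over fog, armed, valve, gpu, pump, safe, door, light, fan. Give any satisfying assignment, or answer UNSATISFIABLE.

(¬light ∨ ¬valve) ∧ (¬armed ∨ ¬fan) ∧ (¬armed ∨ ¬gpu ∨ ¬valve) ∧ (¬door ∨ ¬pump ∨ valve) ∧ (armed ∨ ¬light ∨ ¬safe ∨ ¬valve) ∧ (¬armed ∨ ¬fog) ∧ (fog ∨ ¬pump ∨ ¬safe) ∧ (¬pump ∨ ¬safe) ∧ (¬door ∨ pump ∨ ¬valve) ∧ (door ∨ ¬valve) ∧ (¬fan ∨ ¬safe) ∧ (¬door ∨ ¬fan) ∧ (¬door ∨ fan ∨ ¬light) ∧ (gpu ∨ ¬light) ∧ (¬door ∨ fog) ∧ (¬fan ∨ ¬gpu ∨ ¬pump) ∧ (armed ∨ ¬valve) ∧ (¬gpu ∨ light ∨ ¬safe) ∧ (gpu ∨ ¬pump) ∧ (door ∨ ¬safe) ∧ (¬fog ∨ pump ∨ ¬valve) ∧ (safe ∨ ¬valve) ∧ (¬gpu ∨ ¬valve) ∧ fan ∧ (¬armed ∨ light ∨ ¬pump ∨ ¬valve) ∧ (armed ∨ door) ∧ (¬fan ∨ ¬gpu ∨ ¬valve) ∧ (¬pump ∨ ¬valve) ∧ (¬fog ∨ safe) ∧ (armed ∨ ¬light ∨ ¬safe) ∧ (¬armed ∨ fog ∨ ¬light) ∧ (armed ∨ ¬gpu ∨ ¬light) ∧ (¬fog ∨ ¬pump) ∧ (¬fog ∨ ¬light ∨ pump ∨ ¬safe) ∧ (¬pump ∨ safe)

Unsatisfiable

Case fan = True:
  (¬armed ∨ ¬fan) forces armed = False.
  (¬fan ∨ ¬safe) forces safe = False.
  (¬door ∨ ¬fan) forces door = False.
  Clause (armed ∨ door) is falsified — contradiction.
Case fan = False:
  Clause (fan) is falsified — contradiction.
Both cases fail, so the formula is unsatisfiable.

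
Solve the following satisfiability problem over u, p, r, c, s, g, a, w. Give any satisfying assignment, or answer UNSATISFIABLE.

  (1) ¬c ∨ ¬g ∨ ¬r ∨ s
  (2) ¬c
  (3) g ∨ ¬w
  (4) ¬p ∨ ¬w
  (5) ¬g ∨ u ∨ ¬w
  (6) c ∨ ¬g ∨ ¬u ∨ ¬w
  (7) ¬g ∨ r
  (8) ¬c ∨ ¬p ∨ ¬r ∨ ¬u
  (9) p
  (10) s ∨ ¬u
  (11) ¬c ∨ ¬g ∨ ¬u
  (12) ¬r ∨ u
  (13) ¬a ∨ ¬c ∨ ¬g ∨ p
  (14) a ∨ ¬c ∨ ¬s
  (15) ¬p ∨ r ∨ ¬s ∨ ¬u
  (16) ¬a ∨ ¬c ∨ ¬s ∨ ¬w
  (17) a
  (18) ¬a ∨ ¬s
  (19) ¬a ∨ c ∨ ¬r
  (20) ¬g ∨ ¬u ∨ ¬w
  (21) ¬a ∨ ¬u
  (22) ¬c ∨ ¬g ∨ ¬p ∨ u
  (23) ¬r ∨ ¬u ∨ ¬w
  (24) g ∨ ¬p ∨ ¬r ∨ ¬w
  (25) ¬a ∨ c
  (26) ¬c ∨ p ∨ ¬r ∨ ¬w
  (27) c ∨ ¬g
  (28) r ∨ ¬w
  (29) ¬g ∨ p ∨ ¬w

Unsatisfiable — no assignment works.

Case a = True:
  (¬c) forces c = False.
  Clause (¬a ∨ c) is falsified — contradiction.
Case a = False:
  Clause (a) is falsified — contradiction.
Both cases fail, so the formula is unsatisfiable.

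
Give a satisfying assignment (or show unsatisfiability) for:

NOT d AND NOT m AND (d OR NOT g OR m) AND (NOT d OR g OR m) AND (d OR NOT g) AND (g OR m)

Case d = True:
  Clause (NOT d) is falsified — contradiction.
Case d = False:
  (NOT m) forces m = False.
  (d OR NOT g OR m) forces g = False.
  Clause (g OR m) is falsified — contradiction.
Both cases fail, so the formula is unsatisfiable.

The formula is unsatisfiable.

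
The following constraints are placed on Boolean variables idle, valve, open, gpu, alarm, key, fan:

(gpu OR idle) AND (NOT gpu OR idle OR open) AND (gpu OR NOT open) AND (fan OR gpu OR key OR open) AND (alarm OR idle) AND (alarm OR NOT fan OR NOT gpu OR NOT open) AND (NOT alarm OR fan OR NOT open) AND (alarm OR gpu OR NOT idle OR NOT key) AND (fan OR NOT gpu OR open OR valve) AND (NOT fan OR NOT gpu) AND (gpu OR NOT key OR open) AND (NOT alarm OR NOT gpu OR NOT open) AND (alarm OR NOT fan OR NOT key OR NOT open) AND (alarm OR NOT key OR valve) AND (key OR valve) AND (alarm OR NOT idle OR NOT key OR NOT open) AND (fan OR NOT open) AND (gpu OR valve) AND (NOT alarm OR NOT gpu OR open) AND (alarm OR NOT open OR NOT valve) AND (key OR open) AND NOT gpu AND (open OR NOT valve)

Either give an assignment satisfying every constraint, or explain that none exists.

The formula is unsatisfiable.

Case open = True:
  (gpu OR NOT open) forces gpu = True.
  Clause (NOT gpu) is falsified — contradiction.
Case open = False:
  (key OR open) forces key = True.
  (gpu OR NOT key OR open) forces gpu = True.
  Clause (NOT gpu) is falsified — contradiction.
Both cases fail, so the formula is unsatisfiable.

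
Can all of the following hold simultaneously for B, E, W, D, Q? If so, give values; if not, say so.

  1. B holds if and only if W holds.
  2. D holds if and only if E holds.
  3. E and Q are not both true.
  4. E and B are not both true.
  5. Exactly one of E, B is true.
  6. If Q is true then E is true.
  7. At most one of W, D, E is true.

B: True; E: False; W: True; D: False; Q: False

  (1) B=T, W=T — same ✓
  (2) D=F, E=F — same ✓
  (3) E=F, Q=F — not both ✓
  (4) E=F, B=T — not both ✓
  (5) {E, B}: 1 true — exactly one ✓
  (6) Q=F ⇒ E: vacuous ✓
  (7) {W, D, E}: 1 true — at most one ✓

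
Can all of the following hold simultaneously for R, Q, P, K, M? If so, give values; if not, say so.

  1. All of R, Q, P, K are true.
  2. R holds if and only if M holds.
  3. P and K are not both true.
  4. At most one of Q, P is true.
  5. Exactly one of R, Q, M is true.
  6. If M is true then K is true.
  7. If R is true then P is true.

Case R = True:
  (1) forces Q = True.
  Constraint (5) is violated (R=T, Q=T) — contradiction.
Case R = False:
  Constraint (1) is violated (R=F) — contradiction.
Both cases fail — unsatisfiable.

UNSATISFIABLE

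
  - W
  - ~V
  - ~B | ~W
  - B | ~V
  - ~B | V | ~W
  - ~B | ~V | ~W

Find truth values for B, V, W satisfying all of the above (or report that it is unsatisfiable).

Unit clause (W) forces W = True.
Unit clause (~V) forces V = False.
In (~B | ~W) only ~B is left, so B = False.
All clauses satisfied.

B: False, V: False, W: True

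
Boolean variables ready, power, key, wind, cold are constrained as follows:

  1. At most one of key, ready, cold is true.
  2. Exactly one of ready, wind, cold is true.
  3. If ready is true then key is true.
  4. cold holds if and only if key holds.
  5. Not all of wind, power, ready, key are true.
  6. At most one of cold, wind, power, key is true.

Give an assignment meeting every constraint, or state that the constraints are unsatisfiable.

ready: False; power: False; key: False; wind: True; cold: False

  (1) {key, ready, cold}: 0 true — at most one ✓
  (2) {ready, wind, cold}: 1 true — exactly one ✓
  (3) ready=F ⇒ key: vacuous ✓
  (4) cold=F, key=F — same ✓
  (5) {wind, power, ready, key}: 1/4 true — not all ✓
  (6) {cold, wind, power, key}: 1 true — at most one ✓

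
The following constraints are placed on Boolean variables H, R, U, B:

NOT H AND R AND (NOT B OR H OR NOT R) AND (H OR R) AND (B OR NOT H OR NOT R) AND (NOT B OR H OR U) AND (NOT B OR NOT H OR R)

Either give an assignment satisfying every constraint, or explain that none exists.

H=F, R=T, U=T, B=F

Unit clause (NOT H) forces H = False.
Unit clause (R) forces R = True.
In (NOT B OR H OR NOT R) only NOT B is left, so B = False.
Set U = True.
Check each clause:
  (NOT H): NOT H holds.
  (R): R holds.
  (NOT B OR H OR NOT R): NOT B holds.
  (H OR R): R holds.
  (B OR NOT H OR NOT R): NOT H holds.
  (NOT B OR H OR U): NOT B holds.
  (NOT B OR NOT H OR R): NOT B holds.
All clauses satisfied.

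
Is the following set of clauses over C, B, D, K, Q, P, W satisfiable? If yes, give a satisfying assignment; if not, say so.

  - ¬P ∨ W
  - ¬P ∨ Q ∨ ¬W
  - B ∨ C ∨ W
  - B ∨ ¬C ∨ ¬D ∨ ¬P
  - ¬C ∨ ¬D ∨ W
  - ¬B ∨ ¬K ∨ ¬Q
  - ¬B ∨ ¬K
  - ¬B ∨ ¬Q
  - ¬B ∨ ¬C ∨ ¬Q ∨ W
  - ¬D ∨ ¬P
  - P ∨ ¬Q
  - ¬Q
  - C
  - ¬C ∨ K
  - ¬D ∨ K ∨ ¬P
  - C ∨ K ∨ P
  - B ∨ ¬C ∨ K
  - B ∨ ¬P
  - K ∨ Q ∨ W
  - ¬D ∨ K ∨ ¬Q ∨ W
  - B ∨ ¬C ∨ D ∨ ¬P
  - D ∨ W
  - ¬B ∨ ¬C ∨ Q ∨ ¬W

Unit clause (¬Q) forces Q = False.
Unit clause (C) forces C = True.
In (¬C ∨ K) only K is left, so K = True.
In (¬B ∨ ¬K) only ¬B is left, so B = False.
In (B ∨ ¬P) only ¬P is left, so P = False.
Set D = False.
  then (D ∨ W) forces W = True.
All clauses satisfied.

C = True, B = False, D = False, K = True, Q = False, P = False, W = True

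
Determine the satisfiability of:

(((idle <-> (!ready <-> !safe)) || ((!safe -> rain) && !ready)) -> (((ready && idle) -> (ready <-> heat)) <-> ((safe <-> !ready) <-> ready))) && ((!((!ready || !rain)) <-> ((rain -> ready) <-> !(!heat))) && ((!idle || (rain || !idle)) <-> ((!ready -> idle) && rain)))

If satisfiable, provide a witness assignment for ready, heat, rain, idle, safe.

ready = False, heat = False, rain = False, idle = True, safe = False

  ((idle <-> (!ready <-> !safe)) || ((!safe -> rain) && !ready)) -> (((ready && idle) -> (ready <-> heat)) <-> ((safe <-> !ready) <-> ready)) = True
    (idle <-> (!ready <-> !safe)) || ((!safe -> rain) && !ready) = True
      idle <-> (!ready <-> !safe) = True
        !ready <-> !safe = True
          !ready = True
          !safe = True
      (!safe -> rain) && !ready = False
        !safe -> rain = False
          !safe = True
        !ready = True
    ((ready && idle) -> (ready <-> heat)) <-> ((safe <-> !ready) <-> ready) = True
      (ready && idle) -> (ready <-> heat) = True
        ready && idle = False
        ready <-> heat = True
      (safe <-> !ready) <-> ready = True
        safe <-> !ready = False
          !ready = True
  (!((!ready || !rain)) <-> ((rain -> ready) <-> !(!heat))) && ((!idle || (rain || !idle)) <-> ((!ready -> idle) && rain)) = True
    !((!ready || !rain)) <-> ((rain -> ready) <-> !(!heat)) = True
      !((!ready || !rain)) = False
        !ready || !rain = True
          !ready = True
          !rain = True
      (rain -> ready) <-> !(!heat) = False
        rain -> ready = True
        !(!heat) = False
          !heat = True
    (!idle || (rain || !idle)) <-> ((!ready -> idle) && rain) = True
      !idle || (rain || !idle) = False
        !idle = False
        rain || !idle = False
          !idle = False
      (!ready -> idle) && rain = False
        !ready -> idle = True
          !ready = True
Both conjuncts True, so the formula holds.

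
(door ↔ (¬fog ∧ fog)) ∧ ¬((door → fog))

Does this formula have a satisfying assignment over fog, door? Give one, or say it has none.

Unsatisfiable

Case fog = True: the conjunct ¬((door → fog)) becomes ¬((door → True)) = False.
Case fog = False: the formula simplifies to ¬door ∧ ¬(¬door).
  door = True: the conjunct ¬door is False.
  door = False: the conjunct ¬(¬door) becomes ¬(¬False) = False.
Both cases fail — unsatisfiable.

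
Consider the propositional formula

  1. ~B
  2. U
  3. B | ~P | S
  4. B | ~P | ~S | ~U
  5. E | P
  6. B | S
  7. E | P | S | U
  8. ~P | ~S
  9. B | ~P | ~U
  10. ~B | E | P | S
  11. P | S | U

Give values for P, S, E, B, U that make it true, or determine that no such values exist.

Unit clause (~B) forces B = False.
Unit clause (U) forces U = True.
In (B | S) only S is left, so S = True.
In (~P | ~S) only ~P is left, so P = False.
In (E | P) only E is left, so E = True.
All clauses satisfied.

P = False, S = True, E = True, B = False, U = True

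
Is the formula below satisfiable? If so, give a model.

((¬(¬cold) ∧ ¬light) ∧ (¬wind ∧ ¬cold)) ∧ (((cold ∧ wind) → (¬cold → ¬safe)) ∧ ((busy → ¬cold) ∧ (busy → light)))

The formula is unsatisfiable.

Case cold = True: the conjunct ¬cold is False.
Case cold = False: the conjunct ¬(¬cold) becomes ¬(¬False) = False.
Both cases fail — unsatisfiable.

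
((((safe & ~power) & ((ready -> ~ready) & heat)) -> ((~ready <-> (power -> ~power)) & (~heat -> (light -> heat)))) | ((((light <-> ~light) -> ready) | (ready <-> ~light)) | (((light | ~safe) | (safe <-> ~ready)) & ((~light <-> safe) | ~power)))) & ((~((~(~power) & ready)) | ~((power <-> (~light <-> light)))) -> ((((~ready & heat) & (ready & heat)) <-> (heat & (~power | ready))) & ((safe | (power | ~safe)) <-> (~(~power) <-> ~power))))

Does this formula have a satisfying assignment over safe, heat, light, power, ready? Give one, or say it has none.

The conjunct (~((~(~power) & ready)) | ~((power <-> (~light <-> light)))) -> ((((~ready & heat) & (ready & heat)) <-> (heat & (~power | ready))) & ((safe | (power | ~safe)) <-> (~(~power) <-> ~power))) is unsatisfiable on its own:
  power = True: simplifies to ~((~ready | ~((~light <-> light)))).
    light = True: this becomes ~((~ready | True)) = False.
    light = False: this becomes ~((~ready | True)) = False.
  power = False: simplifies to (((~ready & heat) & (ready & heat)) <-> heat) & ~((safe | ~safe)).
    safe = True: the conjunct ~((safe | ~safe)) becomes ~((True | False)) = False.
    safe = False: the conjunct ~((safe | ~safe)) becomes ~((False | True)) = False.
So the whole conjunction is unsatisfiable.

No satisfying assignment exists.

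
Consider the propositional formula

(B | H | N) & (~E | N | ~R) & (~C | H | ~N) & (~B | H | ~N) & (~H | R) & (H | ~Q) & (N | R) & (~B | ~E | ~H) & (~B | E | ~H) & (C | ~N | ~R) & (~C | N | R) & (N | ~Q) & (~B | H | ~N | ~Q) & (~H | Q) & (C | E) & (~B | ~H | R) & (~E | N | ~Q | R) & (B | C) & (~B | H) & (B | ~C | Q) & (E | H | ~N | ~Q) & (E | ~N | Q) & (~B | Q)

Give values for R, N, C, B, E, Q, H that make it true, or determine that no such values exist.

Set R = True.
Try N = False:
  (~E | N | ~R) forces E = False.
  (N | ~Q) forces Q = False.
  (~H | Q) forces H = False.
  (B | H | N) forces B = True.
  clause (~B | H) is falsified — backtrack.
So N = True.
  then (C | ~N | ~R) forces C = True.
  then (~C | H | ~N) forces H = True.
  then (~H | Q) forces Q = True.
Try B = True:
  (~B | ~E | ~H) forces E = False.
  clause (~B | E | ~H) is falsified — backtrack.
So B = False.
Set E = False.
All clauses satisfied.

R: True, N: True, C: True, B: False, E: False, Q: True, H: True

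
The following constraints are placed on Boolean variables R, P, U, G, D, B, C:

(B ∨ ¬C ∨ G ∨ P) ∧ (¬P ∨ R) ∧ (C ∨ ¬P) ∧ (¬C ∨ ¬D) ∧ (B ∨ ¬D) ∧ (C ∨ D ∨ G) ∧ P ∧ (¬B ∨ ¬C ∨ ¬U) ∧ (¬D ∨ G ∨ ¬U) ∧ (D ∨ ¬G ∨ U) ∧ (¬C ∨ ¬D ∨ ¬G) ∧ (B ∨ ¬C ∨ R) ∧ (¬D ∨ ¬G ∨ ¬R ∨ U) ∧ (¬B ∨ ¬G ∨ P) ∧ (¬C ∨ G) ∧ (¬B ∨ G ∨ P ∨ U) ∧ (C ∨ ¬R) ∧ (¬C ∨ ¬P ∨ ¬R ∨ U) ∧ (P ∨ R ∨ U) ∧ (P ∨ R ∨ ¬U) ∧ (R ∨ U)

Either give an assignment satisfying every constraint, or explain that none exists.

Unit clause (P) forces P = True.
In (¬P ∨ R) only R is left, so R = True.
In (C ∨ ¬P) only C is left, so C = True.
In (¬C ∨ ¬D) only ¬D is left, so D = False.
In (¬C ∨ G) only G is left, so G = True.
In (¬C ∨ ¬P ∨ ¬R ∨ U) only U is left, so U = True.
In (¬B ∨ ¬C ∨ ¬U) only ¬B is left, so B = False.
All clauses satisfied.

R: True, P: True, U: True, G: True, D: False, B: False, C: True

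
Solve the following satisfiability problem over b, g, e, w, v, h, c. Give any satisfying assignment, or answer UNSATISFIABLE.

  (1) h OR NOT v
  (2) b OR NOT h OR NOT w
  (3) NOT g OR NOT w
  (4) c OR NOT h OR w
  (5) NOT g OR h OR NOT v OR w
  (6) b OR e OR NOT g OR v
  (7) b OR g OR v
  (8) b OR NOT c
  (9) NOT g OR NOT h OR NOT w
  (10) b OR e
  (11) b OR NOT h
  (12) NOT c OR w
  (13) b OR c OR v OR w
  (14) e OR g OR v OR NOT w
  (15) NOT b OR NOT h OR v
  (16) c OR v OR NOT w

b = True, g = False, e = False, w = False, v = False, h = False, c = False

Set b = True.
Set g = False.
Set e = False.
Set w = False.
  then (NOT c OR w) forces c = False.
  then (c OR NOT h OR w) forces h = False.
  then (h OR NOT v) forces v = False.
All clauses satisfied.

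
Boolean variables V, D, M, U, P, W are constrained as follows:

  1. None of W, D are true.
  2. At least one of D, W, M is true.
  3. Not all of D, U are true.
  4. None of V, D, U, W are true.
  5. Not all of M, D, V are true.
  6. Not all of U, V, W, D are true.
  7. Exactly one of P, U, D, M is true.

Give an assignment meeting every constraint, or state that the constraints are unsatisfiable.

V: False, D: False, M: True, U: False, P: False, W: False

  (1) {W, D}: 0 true — none ✓
  (2) {D, W, M}: 1 true — at least one ✓
  (3) {D, U}: 0/2 true — not all ✓
  (4) {V, D, U, W}: 0 true — none ✓
  (5) {M, D, V}: 1/3 true — not all ✓
  (6) {U, V, W, D}: 0/4 true — not all ✓
  (7) {P, U, D, M}: 1 true — exactly one ✓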